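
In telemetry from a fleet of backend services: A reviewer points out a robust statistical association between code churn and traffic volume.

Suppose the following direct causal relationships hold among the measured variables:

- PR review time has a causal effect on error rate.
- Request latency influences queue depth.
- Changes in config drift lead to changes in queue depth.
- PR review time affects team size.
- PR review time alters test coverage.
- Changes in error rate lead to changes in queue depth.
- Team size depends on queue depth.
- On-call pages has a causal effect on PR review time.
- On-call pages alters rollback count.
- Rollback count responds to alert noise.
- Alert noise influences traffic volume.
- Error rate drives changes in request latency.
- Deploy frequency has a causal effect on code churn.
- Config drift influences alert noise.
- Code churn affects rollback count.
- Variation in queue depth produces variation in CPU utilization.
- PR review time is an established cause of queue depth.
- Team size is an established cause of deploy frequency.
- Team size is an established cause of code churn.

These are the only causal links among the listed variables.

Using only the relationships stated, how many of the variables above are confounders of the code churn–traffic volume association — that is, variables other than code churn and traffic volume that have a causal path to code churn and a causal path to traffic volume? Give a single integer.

1

The common causes are: config drift (to code churn via config drift → queue depth → team size → code churn; to traffic volume via config drift → alert noise → traffic volume).
Every other variable lacks a causal path to at least one of code churn and traffic volume.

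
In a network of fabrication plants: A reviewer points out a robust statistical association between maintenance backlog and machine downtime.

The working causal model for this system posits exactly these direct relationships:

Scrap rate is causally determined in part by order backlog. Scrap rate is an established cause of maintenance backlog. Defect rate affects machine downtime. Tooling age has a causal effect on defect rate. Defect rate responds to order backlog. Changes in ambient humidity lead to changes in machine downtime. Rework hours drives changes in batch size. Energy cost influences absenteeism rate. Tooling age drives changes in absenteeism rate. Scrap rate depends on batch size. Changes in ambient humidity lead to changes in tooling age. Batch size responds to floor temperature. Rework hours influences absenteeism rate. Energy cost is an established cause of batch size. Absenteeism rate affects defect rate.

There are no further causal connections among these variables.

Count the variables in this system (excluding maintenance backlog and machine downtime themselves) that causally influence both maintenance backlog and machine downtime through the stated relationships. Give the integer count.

3

The common causes are: energy cost (to maintenance backlog via energy cost → batch size → scrap rate → maintenance backlog; to machine downtime via energy cost → absenteeism rate → defect rate → machine downtime); order backlog (to maintenance backlog via order backlog → scrap rate → maintenance backlog; to machine downtime via order backlog → defect rate → machine downtime); rework hours (to maintenance backlog via rework hours → batch size → scrap rate → maintenance backlog; to machine downtime via rework hours → absenteeism rate → defect rate → machine downtime).
Every other variable lacks a causal path to at least one of maintenance backlog and machine downtime.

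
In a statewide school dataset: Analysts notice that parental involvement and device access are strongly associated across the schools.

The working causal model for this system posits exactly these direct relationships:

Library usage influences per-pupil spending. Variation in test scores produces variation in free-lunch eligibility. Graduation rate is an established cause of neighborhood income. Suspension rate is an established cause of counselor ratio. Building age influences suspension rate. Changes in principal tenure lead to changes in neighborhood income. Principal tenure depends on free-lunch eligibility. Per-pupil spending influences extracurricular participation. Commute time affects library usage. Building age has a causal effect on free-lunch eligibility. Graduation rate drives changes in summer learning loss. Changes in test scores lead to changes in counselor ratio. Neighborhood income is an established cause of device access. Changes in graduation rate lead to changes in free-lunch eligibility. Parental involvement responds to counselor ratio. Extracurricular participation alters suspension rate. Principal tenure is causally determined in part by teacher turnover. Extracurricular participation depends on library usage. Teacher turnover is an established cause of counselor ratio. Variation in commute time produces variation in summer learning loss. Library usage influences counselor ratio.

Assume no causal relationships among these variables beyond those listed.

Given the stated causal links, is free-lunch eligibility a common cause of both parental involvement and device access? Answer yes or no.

Free-lunch eligibility has no stated causal path to parental involvement. A confounder must cause both variables, so free-lunch eligibility does not qualify.

no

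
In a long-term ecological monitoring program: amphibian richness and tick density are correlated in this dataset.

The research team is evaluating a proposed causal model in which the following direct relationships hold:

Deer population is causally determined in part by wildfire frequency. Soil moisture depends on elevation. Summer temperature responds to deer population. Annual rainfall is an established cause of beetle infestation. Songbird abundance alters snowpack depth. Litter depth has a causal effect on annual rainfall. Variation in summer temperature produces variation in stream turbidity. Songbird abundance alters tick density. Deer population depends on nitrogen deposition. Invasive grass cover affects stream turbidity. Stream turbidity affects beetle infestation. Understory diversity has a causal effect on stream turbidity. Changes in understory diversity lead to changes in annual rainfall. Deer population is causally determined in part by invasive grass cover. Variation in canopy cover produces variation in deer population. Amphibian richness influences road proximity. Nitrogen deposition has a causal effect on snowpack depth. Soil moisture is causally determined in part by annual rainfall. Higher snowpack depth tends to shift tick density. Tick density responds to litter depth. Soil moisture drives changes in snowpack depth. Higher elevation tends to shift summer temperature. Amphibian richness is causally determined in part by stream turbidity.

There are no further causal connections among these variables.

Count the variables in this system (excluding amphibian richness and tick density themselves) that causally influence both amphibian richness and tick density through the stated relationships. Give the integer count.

3

The common causes are: elevation (to amphibian richness via elevation → summer temperature → stream turbidity → amphibian richness; to tick density via elevation → soil moisture → snowpack depth → tick density); nitrogen deposition (to amphibian richness via nitrogen deposition → deer population → summer temperature → stream turbidity → amphibian richness; to tick density via nitrogen deposition → snowpack depth → tick density); understory diversity (to amphibian richness via understory diversity → stream turbidity → amphibian richness; to tick density via understory diversity → annual rainfall → soil moisture → snowpack depth → tick density).
Every other variable lacks a causal path to at least one of amphibian richness and tick density.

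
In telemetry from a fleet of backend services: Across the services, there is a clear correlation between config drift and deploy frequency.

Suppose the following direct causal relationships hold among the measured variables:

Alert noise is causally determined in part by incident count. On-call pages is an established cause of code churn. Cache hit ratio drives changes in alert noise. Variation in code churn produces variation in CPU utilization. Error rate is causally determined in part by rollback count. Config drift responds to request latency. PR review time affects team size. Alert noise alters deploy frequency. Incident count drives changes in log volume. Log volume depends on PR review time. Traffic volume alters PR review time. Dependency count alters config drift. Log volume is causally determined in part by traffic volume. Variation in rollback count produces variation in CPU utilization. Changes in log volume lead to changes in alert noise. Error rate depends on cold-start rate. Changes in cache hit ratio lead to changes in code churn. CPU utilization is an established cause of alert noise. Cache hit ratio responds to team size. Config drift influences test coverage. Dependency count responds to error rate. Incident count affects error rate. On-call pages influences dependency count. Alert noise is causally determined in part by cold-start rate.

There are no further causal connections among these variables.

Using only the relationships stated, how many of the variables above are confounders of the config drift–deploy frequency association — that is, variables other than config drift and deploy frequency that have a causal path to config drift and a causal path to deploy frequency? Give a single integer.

The common causes are: cold-start rate (to config drift via cold-start rate → error rate → dependency count → config drift; to deploy frequency via cold-start rate → alert noise → deploy frequency); incident count (to config drift via incident count → error rate → dependency count → config drift; to deploy frequency via incident count → alert noise → deploy frequency); on-call pages (to config drift via on-call pages → dependency count → config drift; to deploy frequency via on-call pages → code churn → CPU utilization → alert noise → deploy frequency); rollback count (to config drift via rollback count → error rate → dependency count → config drift; to deploy frequency via rollback count → CPU utilization → alert noise → deploy frequency).
Every other variable lacks a causal path to at least one of config drift and deploy frequency.

4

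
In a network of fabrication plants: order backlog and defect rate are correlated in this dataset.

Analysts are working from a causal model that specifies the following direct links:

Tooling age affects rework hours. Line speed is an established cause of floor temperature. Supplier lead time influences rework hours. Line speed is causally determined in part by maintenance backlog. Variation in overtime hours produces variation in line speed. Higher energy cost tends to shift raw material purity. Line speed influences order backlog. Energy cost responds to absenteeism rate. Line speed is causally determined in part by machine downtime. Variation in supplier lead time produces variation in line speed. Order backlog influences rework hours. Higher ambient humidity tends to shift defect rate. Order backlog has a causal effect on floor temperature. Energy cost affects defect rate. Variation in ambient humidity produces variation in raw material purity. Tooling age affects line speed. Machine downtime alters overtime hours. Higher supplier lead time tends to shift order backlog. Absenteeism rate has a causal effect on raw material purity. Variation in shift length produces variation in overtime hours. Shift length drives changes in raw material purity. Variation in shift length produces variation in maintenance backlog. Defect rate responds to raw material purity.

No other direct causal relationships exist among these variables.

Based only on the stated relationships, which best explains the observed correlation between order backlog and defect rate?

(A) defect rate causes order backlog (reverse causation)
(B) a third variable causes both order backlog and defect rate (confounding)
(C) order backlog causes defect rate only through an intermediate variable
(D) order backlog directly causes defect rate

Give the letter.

B

Shift length causes order backlog (shift length → overtime hours → line speed → order backlog) and defect rate (shift length → raw material purity → defect rate) — a common cause creating the correlation.
There is no stated path from order backlog to defect rate or from defect rate to order backlog, so neither direct nor reverse causation applies.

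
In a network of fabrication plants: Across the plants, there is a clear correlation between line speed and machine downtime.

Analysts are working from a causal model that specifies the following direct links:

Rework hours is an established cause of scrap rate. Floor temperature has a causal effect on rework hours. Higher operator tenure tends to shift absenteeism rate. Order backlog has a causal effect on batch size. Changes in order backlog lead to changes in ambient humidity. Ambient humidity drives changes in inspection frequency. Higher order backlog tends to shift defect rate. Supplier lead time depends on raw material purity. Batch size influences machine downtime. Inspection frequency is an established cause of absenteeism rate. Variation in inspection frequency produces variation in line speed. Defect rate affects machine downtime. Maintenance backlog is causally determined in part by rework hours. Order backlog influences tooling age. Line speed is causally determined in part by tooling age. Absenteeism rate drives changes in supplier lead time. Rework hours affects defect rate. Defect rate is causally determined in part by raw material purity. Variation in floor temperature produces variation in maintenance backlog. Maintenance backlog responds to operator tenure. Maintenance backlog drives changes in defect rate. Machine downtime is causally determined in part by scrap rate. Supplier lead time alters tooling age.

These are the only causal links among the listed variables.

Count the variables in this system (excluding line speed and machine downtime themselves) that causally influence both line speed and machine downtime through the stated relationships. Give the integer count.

The common causes are: operator tenure (to line speed via operator tenure → absenteeism rate → supplier lead time → tooling age → line speed; to machine downtime via operator tenure → maintenance backlog → defect rate → machine downtime); order backlog (to line speed via order backlog → tooling age → line speed; to machine downtime via order backlog → batch size → machine downtime); raw material purity (to line speed via raw material purity → supplier lead time → tooling age → line speed; to machine downtime via raw material purity → defect rate → machine downtime).
Every other variable lacks a causal path to at least one of line speed and machine downtime.

3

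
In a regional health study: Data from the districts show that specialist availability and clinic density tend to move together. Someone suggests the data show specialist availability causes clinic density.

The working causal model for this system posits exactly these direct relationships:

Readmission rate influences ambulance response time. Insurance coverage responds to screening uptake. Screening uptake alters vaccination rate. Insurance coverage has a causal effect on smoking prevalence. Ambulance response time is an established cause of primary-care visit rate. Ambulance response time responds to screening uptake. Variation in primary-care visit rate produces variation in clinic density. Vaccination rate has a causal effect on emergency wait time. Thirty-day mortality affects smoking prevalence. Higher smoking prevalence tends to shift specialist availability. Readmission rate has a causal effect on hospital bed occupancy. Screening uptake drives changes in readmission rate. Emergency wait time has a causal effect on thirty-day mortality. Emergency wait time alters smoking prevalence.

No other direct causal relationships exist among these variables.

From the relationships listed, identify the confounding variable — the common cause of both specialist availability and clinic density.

Screening uptake has a causal path to specialist availability (screening uptake → insurance coverage → smoking prevalence → specialist availability) and a separate causal path to clinic density (screening uptake → ambulance response time → primary-care visit rate → clinic density), so it is a common cause of both.
No stated relationship gives specialist availability a causal route to clinic density, so the correlation is explained by the shared upstream cause rather than a direct effect.

screening uptake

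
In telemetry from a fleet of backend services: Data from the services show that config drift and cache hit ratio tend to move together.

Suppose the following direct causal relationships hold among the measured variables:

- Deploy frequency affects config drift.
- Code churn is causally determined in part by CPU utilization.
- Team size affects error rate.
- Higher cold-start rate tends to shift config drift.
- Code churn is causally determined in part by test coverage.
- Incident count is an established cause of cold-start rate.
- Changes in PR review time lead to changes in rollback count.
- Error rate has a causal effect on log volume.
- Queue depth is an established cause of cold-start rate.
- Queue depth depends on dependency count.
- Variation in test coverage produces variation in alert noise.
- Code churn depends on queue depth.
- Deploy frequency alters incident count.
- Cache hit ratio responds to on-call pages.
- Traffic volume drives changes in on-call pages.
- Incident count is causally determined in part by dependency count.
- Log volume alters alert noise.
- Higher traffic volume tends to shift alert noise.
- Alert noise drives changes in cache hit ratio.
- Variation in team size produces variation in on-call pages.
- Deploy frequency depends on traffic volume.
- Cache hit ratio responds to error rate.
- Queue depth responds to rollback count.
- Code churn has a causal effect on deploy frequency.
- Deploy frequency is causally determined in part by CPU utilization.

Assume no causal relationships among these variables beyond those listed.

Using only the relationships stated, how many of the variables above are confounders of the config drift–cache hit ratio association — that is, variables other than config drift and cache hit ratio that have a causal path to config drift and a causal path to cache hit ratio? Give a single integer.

2

The common causes are: test coverage (to config drift via test coverage → code churn → deploy frequency → config drift; to cache hit ratio via test coverage → alert noise → cache hit ratio); traffic volume (to config drift via traffic volume → deploy frequency → config drift; to cache hit ratio via traffic volume → on-call pages → cache hit ratio).
Every other variable lacks a causal path to at least one of config drift and cache hit ratio.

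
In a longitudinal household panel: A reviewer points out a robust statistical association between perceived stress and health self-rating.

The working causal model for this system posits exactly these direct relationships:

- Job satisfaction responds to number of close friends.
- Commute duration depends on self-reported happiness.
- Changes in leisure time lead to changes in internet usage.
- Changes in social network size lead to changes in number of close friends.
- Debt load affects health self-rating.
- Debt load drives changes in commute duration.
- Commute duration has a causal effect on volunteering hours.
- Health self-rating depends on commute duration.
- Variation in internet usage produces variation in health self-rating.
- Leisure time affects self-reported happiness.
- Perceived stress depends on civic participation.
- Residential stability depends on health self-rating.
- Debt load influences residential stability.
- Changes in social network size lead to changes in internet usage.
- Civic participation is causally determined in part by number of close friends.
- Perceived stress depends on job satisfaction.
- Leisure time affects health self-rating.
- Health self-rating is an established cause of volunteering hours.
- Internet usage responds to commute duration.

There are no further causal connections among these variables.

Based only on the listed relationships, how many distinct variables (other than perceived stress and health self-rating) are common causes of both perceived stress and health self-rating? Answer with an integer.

The common causes are: social network size (to perceived stress via social network size → number of close friends → job satisfaction → perceived stress; to health self-rating via social network size → internet usage → health self-rating).
Every other variable lacks a causal path to at least one of perceived stress and health self-rating.

1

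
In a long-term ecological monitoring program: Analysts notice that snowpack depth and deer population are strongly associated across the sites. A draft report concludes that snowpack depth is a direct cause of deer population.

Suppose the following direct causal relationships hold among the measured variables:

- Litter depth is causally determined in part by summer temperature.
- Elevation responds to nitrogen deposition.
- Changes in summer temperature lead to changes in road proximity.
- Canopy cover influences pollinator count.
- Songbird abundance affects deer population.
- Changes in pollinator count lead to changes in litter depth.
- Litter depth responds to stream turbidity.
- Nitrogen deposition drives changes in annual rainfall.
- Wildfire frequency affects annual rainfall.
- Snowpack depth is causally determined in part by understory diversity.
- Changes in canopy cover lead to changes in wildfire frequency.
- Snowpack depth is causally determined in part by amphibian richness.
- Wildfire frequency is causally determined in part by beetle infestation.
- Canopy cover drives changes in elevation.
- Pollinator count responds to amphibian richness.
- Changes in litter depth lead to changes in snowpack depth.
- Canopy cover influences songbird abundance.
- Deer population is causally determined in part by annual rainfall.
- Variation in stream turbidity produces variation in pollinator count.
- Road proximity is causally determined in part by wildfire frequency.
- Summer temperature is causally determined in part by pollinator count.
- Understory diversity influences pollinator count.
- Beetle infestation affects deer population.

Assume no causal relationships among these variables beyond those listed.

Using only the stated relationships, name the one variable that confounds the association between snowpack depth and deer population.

Canopy cover has a causal path to snowpack depth (canopy cover → pollinator count → litter depth → snowpack depth) and a separate causal path to deer population (canopy cover → songbird abundance → deer population), so it is a common cause of both.
No stated relationship gives snowpack depth a causal route to deer population, so the correlation is explained by the shared upstream cause rather than a direct effect.

canopy cover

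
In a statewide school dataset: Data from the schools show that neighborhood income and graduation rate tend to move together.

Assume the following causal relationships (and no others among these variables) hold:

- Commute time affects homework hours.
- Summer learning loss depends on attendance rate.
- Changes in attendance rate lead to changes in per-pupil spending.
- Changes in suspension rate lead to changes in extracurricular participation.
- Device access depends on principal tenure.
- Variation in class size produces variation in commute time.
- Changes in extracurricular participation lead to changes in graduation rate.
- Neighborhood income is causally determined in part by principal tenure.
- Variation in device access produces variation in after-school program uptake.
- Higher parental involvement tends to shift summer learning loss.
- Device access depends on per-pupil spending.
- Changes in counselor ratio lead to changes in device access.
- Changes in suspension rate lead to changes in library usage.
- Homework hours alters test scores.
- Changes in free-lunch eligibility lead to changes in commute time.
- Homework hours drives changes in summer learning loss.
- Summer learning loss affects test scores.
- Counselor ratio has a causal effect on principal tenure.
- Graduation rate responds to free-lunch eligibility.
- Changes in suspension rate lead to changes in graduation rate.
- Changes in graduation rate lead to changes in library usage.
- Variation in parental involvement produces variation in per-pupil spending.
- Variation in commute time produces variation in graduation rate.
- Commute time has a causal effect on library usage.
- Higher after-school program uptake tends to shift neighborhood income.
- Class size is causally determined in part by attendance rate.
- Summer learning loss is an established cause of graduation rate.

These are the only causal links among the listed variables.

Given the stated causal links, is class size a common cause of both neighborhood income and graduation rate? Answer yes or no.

no

Class size has no stated causal path to neighborhood income. A confounder must cause both variables, so class size does not qualify.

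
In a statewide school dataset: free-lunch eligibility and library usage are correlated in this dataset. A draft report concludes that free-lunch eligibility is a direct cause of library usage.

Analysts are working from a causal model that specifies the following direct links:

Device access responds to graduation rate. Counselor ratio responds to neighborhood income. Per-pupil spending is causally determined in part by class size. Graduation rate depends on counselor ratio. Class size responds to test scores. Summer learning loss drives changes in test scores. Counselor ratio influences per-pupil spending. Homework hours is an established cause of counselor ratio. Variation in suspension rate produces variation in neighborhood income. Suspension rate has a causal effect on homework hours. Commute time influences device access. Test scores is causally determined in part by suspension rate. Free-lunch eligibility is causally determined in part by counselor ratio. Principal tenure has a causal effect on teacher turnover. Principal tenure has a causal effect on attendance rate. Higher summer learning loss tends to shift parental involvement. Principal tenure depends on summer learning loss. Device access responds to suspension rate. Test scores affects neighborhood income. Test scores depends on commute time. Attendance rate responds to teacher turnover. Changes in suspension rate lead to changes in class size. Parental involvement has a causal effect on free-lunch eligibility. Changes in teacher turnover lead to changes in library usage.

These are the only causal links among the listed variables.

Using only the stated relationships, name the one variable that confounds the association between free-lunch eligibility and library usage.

summer learning loss

Summer learning loss has a causal path to free-lunch eligibility (summer learning loss → parental involvement → free-lunch eligibility) and a separate causal path to library usage (summer learning loss → principal tenure → teacher turnover → library usage), so it is a common cause of both.
No stated relationship gives free-lunch eligibility a causal route to library usage, so the correlation is explained by the shared upstream cause rather than a direct effect.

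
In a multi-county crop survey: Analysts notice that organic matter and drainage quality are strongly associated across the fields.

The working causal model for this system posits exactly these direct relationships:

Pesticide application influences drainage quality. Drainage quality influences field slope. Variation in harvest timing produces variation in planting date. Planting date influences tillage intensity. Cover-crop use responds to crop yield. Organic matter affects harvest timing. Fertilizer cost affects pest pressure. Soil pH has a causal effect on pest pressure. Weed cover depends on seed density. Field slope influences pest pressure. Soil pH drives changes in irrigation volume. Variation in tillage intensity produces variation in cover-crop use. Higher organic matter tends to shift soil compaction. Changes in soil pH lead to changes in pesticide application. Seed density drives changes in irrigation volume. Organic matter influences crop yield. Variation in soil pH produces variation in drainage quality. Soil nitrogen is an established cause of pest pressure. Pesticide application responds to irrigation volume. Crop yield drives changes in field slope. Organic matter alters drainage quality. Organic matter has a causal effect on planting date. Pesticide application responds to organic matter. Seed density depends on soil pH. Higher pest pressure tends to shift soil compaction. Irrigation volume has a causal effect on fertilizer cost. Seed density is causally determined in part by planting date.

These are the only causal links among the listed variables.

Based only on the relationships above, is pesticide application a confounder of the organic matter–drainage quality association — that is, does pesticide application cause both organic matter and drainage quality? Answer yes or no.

Pesticide application has no stated causal path to organic matter. A confounder must cause both variables, so pesticide application does not qualify.

no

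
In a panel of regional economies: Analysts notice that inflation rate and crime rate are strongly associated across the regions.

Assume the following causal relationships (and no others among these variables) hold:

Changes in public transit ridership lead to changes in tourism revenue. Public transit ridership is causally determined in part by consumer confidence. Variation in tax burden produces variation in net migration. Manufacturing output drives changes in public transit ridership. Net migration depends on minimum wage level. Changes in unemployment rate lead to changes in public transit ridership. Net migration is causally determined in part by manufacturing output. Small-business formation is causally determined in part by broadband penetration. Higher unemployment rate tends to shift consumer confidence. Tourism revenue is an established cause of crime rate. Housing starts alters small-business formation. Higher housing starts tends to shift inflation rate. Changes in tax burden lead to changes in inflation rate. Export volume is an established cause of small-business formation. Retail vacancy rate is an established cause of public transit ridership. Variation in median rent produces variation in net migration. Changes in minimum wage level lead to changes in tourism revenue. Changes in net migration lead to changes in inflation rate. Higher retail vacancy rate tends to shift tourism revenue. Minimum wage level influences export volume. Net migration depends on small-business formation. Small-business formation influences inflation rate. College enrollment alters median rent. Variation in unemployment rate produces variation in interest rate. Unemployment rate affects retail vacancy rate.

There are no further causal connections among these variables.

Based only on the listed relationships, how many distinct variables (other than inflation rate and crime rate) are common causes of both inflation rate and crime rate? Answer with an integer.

The common causes are: manufacturing output (to inflation rate via manufacturing output → net migration → inflation rate; to crime rate via manufacturing output → public transit ridership → tourism revenue → crime rate); minimum wage level (to inflation rate via minimum wage level → net migration → inflation rate; to crime rate via minimum wage level → tourism revenue → crime rate).
Every other variable lacks a causal path to at least one of inflation rate and crime rate.

2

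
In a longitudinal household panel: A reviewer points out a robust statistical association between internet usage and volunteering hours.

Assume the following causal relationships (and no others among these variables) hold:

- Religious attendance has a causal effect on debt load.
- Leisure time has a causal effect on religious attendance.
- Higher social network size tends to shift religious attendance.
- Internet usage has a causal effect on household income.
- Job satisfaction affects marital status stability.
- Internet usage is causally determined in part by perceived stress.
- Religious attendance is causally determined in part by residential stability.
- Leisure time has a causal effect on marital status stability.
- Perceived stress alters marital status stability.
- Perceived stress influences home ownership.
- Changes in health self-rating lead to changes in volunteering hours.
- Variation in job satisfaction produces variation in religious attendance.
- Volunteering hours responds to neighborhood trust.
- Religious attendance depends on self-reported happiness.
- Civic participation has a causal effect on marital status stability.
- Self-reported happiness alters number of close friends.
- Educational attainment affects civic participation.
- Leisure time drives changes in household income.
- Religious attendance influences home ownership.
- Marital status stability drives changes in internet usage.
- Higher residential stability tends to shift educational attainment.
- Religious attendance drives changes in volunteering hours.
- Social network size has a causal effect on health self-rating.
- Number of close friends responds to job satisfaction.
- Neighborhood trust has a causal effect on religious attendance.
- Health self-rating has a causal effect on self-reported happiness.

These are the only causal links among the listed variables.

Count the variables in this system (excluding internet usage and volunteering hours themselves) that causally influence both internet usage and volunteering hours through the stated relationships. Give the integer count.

The common causes are: job satisfaction (to internet usage via job satisfaction → marital status stability → internet usage; to volunteering hours via job satisfaction → religious attendance → volunteering hours); leisure time (to internet usage via leisure time → marital status stability → internet usage; to volunteering hours via leisure time → religious attendance → volunteering hours); residential stability (to internet usage via residential stability → educational attainment → civic participation → marital status stability → internet usage; to volunteering hours via residential stability → religious attendance → volunteering hours).
Every other variable lacks a causal path to at least one of internet usage and volunteering hours.

3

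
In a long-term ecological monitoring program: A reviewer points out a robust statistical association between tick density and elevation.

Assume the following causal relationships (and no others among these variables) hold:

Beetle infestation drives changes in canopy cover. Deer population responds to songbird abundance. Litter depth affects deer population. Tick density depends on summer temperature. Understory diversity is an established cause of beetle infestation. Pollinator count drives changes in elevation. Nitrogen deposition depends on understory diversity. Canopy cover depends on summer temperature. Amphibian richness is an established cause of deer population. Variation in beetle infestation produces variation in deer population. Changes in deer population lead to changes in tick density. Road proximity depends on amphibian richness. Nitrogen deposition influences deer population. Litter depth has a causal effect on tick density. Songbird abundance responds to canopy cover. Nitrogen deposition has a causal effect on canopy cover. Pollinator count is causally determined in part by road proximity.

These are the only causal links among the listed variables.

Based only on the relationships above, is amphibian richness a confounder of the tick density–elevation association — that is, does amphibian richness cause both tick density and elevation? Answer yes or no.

yes

Amphibian richness has a causal path to tick density (amphibian richness → deer population → tick density) and to elevation (amphibian richness → road proximity → pollinator count → elevation), so it is a common cause of both — a confounder.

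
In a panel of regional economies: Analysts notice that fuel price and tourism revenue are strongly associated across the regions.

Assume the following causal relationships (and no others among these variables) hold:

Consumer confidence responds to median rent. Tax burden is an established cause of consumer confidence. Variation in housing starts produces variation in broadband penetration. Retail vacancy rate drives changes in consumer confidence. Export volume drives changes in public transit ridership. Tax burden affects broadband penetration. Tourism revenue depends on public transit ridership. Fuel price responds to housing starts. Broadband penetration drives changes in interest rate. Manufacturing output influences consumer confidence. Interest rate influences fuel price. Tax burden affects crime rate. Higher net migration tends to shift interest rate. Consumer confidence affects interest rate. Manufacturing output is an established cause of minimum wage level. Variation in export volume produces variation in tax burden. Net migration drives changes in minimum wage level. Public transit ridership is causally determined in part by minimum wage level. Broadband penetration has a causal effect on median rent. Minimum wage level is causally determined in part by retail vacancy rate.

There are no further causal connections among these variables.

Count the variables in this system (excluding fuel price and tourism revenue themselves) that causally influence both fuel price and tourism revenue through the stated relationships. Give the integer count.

4

The common causes are: export volume (to fuel price via export volume → tax burden → consumer confidence → interest rate → fuel price; to tourism revenue via export volume → public transit ridership → tourism revenue); manufacturing output (to fuel price via manufacturing output → consumer confidence → interest rate → fuel price; to tourism revenue via manufacturing output → minimum wage level → public transit ridership → tourism revenue); net migration (to fuel price via net migration → interest rate → fuel price; to tourism revenue via net migration → minimum wage level → public transit ridership → tourism revenue); retail vacancy rate (to fuel price via retail vacancy rate → consumer confidence → interest rate → fuel price; to tourism revenue via retail vacancy rate → minimum wage level → public transit ridership → tourism revenue).
Every other variable lacks a causal path to at least one of fuel price and tourism revenue.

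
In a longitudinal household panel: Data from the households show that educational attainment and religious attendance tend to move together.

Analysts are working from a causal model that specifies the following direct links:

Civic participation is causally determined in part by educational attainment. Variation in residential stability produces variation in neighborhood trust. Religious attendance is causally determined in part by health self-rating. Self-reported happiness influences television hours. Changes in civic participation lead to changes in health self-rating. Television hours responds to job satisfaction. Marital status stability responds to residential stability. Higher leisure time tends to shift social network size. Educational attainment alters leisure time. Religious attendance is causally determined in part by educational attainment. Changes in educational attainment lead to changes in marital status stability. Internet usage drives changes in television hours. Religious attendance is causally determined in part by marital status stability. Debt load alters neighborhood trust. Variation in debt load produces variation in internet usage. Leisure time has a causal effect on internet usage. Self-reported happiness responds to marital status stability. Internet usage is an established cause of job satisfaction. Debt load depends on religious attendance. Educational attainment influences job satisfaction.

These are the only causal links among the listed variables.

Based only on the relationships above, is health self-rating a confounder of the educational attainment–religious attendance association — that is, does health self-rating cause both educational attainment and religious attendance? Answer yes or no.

Health self-rating has no stated causal path to educational attainment. A confounder must cause both variables, so health self-rating does not qualify.

no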